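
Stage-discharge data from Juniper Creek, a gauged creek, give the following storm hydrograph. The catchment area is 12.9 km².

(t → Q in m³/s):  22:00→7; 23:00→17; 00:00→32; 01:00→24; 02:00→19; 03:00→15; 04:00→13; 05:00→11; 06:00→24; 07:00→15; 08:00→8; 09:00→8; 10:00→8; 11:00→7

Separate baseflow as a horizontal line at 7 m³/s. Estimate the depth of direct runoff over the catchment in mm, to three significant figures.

d ≈ 30.7 mm

Direct runoff: 0.0, 10.0, 25.0, 17.0, 12.0, 8.0, 6.0, 4.0, 17.0, 8.0, 1.0, 1.0, 1.0, 0.0 m³/s; ΣQ_DR = 110.0 m³/s.
V = ΣQ_DR · Δt = 110.0 × 3600 s = 3.960 × 10^5 m³.
Over A = 12.9 km², depth = V / A = 30.7 mm.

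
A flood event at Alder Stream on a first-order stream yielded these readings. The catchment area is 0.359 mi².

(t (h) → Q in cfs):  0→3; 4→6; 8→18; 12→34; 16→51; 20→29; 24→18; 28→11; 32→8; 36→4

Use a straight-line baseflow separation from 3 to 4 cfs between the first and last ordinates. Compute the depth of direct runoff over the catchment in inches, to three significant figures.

d ≈ 2.54 in

Direct runoff: 0.00, 2.89, 14.78, 30.67, 47.56, 25.44, 14.33, 7.22, 4.11, 0.00 cfs; ΣQ_DR = 147.0 cfs.
V = ΣQ_DR · Δt = 147.0 × 14400 s = 2.117 × 10^6 ft³.
Over A = 0.359 mi², depth = V / A = 2.54 in.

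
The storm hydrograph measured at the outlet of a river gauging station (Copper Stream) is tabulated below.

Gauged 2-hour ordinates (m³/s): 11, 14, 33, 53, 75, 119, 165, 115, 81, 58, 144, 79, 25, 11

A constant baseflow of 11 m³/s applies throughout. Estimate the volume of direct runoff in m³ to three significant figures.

V ≈ 5.97 × 10^6 m³

Direct-runoff ordinates (Q − Q_b): 0.0, 3.0, 22.0, 42.0, 64.0, 108.0, 154.0, 104.0, 70.0, 47.0, 133.0, 68.0, 14.0, 0.0 m³/s.
ΣQ_DR = 829.0 m³/s.
With Δt = 2 h = 7200 s, V = ΣQ_DR · Δt = 829.0 × 7200 = 5.97 × 10^6 m³.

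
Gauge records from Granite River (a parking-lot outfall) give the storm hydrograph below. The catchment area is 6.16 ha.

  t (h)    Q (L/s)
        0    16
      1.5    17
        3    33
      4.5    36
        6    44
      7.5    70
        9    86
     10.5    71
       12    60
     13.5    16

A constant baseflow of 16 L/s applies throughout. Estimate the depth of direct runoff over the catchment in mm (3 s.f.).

Direct runoff: 0.0, 1.0, 17.0, 20.0, 28.0, 54.0, 70.0, 55.0, 44.0, 0.0 L/s; ΣQ_DR = 289.0 L/s.
V = ΣQ_DR · Δt = 289.0 × 5400 s = 1.561 × 10^6 L.
Over A = 6.16 ha, depth = V / A = 25.3 mm.

d ≈ 25.3 mm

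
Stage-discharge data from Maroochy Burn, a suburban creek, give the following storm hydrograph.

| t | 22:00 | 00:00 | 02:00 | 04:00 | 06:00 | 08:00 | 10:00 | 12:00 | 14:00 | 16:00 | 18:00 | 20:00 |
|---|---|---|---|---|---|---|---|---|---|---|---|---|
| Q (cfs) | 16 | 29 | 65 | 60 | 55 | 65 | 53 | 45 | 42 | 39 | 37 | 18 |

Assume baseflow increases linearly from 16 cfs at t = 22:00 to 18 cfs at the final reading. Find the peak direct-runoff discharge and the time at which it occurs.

Subtracting baseflow gives direct-runoff ordinates: 0.00, 12.82, 48.64, 43.45, 38.27, 48.09, 35.91, 27.73, 24.55, 21.36, 19.18, 0.00 cfs.
The maximum is 48.64 cfs, occurring at the reading for t = 02:00.

Q_p = 48.64 cfs at t = 02:00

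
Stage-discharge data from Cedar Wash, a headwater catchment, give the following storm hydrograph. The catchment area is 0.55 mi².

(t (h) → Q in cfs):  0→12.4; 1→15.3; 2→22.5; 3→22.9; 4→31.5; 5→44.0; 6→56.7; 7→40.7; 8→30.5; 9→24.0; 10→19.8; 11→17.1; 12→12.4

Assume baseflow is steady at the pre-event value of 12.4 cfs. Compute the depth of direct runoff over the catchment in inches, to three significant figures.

d ≈ 0.531 in

Direct runoff: 0.0, 2.9, 10.1, 10.5, 19.1, 31.6, 44.3, 28.3, 18.1, 11.6, 7.4, 4.7, 0.0 cfs; ΣQ_DR = 188.6 cfs.
V = ΣQ_DR · Δt = 188.6 × 3600 s = 6.790 × 10^5 ft³.
Over A = 0.55 mi², depth = V / A = 0.531 in.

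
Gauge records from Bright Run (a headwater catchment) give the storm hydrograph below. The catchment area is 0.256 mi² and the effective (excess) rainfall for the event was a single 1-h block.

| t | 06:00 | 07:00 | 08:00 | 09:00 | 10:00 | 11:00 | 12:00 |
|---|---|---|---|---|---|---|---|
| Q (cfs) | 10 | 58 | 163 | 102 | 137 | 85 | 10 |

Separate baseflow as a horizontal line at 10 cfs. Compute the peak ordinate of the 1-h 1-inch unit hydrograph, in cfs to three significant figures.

U_p ≈ 51.1 cfs

Direct runoff: 0.0, 48.0, 153.0, 92.0, 127.0, 75.0, 0.0 cfs; ΣQ_DR = 495.0 cfs, peak = 153.0 cfs.
Runoff depth d = ΣQ_DR·Δt / A = 495.0 × 3600 / (0.256 mi²) = 2.996 in.
The 1-inch UH is the DRH scaled by (1 in)/d, so U_p = 153.0 × 1/2.996 = 51.1 cfs.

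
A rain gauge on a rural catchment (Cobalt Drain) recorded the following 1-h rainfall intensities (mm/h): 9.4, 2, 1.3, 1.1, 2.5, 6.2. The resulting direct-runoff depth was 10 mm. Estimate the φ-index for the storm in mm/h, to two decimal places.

φ ≈ 2.80 mm/h

Only the 2 blocks with intensity above φ contribute runoff: 9.4, 6.2 mm/h.
Σ(I−φ)·Δt = d  ⇒  (9.4+6.2 − 2φ)·1 = 10
φ = (15.60 − 10/1) / 2 = 2.80 mm/h.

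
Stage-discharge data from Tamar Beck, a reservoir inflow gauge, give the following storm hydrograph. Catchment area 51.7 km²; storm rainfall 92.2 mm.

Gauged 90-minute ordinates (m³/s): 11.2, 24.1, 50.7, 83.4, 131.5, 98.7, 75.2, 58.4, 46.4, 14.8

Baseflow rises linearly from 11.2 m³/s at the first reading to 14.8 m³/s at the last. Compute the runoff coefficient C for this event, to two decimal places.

ΣQ_DR = 464.4 m³/s; V = ΣQ_DR·Δt = 2.508 × 10^6 m³.
Runoff depth d = V / A = 48.51 mm.
C = d / P = 48.51 / 92.2 = 0.53.

C ≈ 0.53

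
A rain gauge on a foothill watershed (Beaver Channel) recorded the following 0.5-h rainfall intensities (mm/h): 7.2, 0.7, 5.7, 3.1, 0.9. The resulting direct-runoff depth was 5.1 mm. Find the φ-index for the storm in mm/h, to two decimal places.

Only the 3 blocks with intensity above φ contribute runoff: 7.2, 5.7, 3.1 mm/h.
Σ(I−φ)·Δt = d  ⇒  (7.2+5.7+3.1 − 3φ)·0.5 = 5.1
φ = (16.00 − 5.1/0.5) / 3 = 1.93 mm/h.

φ ≈ 1.93 mm/h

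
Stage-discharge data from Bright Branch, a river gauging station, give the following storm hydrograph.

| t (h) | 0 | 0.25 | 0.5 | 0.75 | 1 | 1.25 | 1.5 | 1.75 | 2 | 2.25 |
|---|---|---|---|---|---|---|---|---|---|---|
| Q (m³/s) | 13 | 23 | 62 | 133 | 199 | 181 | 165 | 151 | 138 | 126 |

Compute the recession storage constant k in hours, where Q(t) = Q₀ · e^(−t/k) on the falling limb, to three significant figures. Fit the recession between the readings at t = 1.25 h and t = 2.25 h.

k ≈ 2.76 h

On the falling limb, Q drops from 181 to 126 m³/s between t = 1.25 h and t = 2.25 h (Δt = 1 h).
k = −Δt / ln(Q₂/Q₁) = −1 / ln(126/181) = 2.76 h.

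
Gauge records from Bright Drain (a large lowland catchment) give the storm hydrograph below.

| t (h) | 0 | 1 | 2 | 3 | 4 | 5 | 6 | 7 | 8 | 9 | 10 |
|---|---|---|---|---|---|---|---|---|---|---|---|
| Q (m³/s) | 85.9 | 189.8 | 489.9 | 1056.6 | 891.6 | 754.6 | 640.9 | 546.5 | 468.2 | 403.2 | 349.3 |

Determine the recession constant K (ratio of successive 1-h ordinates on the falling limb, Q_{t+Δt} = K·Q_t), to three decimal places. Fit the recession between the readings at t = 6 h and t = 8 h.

K ≈ 0.855

Using the recession-limb readings at t = 6 h and t = 8 h: Q falls from 640.9 to 468.2 m³/s over 2 intervals.
K = (Q₂/Q₁)^(1/2) = (468.2/640.9)^(1/2) = 0.855.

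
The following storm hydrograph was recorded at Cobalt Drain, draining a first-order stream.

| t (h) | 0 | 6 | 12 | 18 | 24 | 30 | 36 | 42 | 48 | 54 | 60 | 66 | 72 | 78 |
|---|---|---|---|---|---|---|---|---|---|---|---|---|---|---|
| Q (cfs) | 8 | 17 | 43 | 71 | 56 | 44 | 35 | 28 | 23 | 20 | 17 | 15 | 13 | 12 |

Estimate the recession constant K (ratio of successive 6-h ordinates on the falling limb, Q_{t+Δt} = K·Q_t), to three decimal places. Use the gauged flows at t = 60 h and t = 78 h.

K ≈ 0.890

Using the recession-limb readings at t = 60 h and t = 78 h: Q falls from 17 to 12 cfs over 3 intervals.
K = (Q₂/Q₁)^(1/3) = (12/17)^(1/3) = 0.890.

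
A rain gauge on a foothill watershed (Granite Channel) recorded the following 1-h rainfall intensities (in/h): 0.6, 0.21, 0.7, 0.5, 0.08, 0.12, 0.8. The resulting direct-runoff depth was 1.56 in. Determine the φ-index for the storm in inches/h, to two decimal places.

φ ≈ 0.26 in/h

Only the 4 blocks with intensity above φ contribute runoff: 0.6, 0.7, 0.5, 0.8 in/h.
Σ(I−φ)·Δt = d  ⇒  (0.6+0.7+0.5+0.8 − 4φ)·1 = 1.56
φ = (2.600 − 1.56/1) / 4 = 0.26 in/h.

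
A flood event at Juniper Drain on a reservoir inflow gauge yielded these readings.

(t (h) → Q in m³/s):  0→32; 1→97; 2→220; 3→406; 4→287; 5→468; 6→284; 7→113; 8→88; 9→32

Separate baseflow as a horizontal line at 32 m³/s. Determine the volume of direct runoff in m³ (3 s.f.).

V ≈ 6.15 × 10^6 m³

Direct-runoff ordinates (Q − Q_b): 0.0, 65.0, 188.0, 374.0, 255.0, 436.0, 252.0, 81.0, 56.0, 0.0 m³/s.
ΣQ_DR = 1707 m³/s.
With Δt = 1 h = 3600 s, V = ΣQ_DR · Δt = 1707 × 3600 = 6.15 × 10^6 m³.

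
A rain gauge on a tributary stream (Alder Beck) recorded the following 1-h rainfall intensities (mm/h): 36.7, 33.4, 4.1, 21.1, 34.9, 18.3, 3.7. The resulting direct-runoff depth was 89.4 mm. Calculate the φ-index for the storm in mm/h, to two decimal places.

φ ≈ 11.00 mm/h

Only the 5 blocks with intensity above φ contribute runoff: 36.7, 33.4, 21.1, 34.9, 18.3 mm/h.
Σ(I−φ)·Δt = d  ⇒  (36.7+33.4+21.1+34.9+18.3 − 5φ)·1 = 89.4
φ = (144.4 − 89.4/1) / 5 = 11.00 mm/h.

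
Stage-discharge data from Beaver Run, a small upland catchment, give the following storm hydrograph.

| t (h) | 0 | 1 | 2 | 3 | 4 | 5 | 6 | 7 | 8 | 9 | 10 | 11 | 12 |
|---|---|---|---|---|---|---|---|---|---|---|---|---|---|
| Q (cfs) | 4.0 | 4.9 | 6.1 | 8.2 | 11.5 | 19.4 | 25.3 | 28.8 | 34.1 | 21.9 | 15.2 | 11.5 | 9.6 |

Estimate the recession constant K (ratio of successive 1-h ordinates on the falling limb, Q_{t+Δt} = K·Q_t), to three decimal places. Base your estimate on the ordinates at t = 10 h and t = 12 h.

K ≈ 0.795

Using the recession-limb readings at t = 10 h and t = 12 h: Q falls from 15.2 to 9.6 cfs over 2 intervals.
K = (Q₂/Q₁)^(1/2) = (9.6/15.2)^(1/2) = 0.795.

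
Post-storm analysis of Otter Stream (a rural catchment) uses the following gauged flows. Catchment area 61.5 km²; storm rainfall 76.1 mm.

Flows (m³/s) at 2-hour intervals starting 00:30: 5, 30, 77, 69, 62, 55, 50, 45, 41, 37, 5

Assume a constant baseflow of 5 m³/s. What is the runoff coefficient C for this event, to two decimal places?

ΣQ_DR = 421.0 m³/s; V = ΣQ_DR·Δt = 3.031 × 10^6 m³.
Runoff depth d = V / A = 49.29 mm.
C = d / P = 49.29 / 76.1 = 0.65.

C ≈ 0.65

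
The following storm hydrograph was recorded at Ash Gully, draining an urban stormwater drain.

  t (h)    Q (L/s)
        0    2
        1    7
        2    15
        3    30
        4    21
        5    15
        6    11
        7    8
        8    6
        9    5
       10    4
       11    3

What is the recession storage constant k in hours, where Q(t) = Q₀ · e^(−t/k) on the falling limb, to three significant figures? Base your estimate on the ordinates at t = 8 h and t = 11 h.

k ≈ 4.33 h

On the falling limb, Q drops from 6 to 3 L/s between t = 8 h and t = 11 h (Δt = 3 h).
k = −Δt / ln(Q₂/Q₁) = −3 / ln(3/6) = 4.33 h.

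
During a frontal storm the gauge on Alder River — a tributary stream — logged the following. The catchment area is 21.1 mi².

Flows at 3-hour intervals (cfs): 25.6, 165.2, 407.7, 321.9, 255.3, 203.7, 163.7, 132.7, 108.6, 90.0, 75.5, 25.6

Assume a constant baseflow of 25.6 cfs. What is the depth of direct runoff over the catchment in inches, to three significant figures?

Direct runoff: 0.0, 139.6, 382.1, 296.3, 229.7, 178.1, 138.1, 107.1, 83.0, 64.4, 49.9, 0.0 cfs; ΣQ_DR = 1668 cfs.
V = ΣQ_DR · Δt = 1668 × 10800 s = 1.802 × 10^7 ft³.
Over A = 21.1 mi², depth = V / A = 0.368 in.

d ≈ 0.368 in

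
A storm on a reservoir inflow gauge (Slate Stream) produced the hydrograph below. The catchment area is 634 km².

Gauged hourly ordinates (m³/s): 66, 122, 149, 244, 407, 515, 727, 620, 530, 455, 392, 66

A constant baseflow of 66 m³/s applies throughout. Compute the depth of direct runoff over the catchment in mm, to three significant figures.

Direct runoff: 0.0, 56.0, 83.0, 178.0, 341.0, 449.0, 661.0, 554.0, 464.0, 389.0, 326.0, 0.0 m³/s; ΣQ_DR = 3501 m³/s.
V = ΣQ_DR · Δt = 3501 × 3600 s = 1.260 × 10^7 m³.
Over A = 634 km², depth = V / A = 19.9 mm.

d ≈ 19.9 mm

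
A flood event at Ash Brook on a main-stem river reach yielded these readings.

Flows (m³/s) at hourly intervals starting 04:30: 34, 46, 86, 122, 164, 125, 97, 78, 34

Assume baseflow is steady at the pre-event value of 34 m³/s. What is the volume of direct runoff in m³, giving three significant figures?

V ≈ 1.73 × 10^6 m³

Direct-runoff ordinates (Q − Q_b): 0.0, 12.0, 52.0, 88.0, 130.0, 91.0, 63.0, 44.0, 0.0 m³/s.
ΣQ_DR = 480.0 m³/s.
With Δt = 1 h = 3600 s, V = ΣQ_DR · Δt = 480.0 × 3600 = 1.73 × 10^6 m³.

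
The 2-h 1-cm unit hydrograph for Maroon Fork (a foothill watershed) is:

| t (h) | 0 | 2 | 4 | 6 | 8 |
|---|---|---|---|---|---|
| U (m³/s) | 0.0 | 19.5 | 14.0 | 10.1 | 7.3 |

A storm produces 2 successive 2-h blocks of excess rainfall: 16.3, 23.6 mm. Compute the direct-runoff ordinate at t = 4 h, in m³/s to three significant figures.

By discrete convolution, Q_j = Σ (P_i / 10 mm) · U_{j−i}.
At t = 4 h (j=2): Q = (16.3/10)·14.0 + (23.6/10)·19.5 = 68.8 m³/s.

Q ≈ 68.8 m³/s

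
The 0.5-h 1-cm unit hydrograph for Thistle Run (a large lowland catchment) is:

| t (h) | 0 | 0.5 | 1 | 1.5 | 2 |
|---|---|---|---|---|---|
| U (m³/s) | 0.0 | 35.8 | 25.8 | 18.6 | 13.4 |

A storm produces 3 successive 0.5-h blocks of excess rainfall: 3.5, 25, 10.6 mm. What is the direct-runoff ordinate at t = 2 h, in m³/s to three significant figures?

Q ≈ 78.5 m³/s

By discrete convolution, Q_j = Σ (P_i / 10 mm) · U_{j−i}.
At t = 2 h (j=4): Q = (3.5/10)·13.4 + (25/10)·18.6 + (10.6/10)·25.8 = 78.5 m³/s.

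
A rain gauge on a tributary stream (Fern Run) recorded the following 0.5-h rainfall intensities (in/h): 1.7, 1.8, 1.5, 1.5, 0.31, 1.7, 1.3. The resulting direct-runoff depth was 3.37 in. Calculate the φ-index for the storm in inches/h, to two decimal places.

Only the 6 blocks with intensity above φ contribute runoff: 1.7, 1.8, 1.5, 1.5, 1.7, 1.3 in/h.
Σ(I−φ)·Δt = d  ⇒  (1.7+1.8+1.5+1.5+1.7+1.3 − 6φ)·0.5 = 3.37
φ = (9.500 − 3.37/0.5) / 6 = 0.46 in/h.

φ ≈ 0.46 in/h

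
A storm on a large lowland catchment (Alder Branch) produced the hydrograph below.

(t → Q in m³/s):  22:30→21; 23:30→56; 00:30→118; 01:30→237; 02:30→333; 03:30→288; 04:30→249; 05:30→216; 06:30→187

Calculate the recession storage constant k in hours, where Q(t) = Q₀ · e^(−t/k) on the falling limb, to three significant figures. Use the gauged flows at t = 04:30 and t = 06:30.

k ≈ 6.98 h

On the falling limb, Q drops from 249 to 187 m³/s between t = 04:30 and t = 06:30 (Δt = 2 h).
k = −Δt / ln(Q₂/Q₁) = −2 / ln(187/249) = 6.98 h.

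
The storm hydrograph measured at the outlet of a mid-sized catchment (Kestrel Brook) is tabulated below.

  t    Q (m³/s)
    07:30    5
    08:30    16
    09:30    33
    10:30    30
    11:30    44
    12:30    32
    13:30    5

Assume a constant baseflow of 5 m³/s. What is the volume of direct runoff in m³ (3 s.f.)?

Direct-runoff ordinates (Q − Q_b): 0.0, 11.0, 28.0, 25.0, 39.0, 27.0, 0.0 m³/s.
ΣQ_DR = 130.0 m³/s.
With Δt = 1 h = 3600 s, V = ΣQ_DR · Δt = 130.0 × 3600 = 4.68 × 10^5 m³.

V ≈ 4.68 × 10^5 m³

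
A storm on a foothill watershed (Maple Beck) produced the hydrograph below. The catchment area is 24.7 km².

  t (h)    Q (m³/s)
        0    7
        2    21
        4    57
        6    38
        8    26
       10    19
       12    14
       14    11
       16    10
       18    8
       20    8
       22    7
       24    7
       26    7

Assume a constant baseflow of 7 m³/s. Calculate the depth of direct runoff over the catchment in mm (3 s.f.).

Direct runoff: 0.0, 14.0, 50.0, 31.0, 19.0, 12.0, 7.0, 4.0, 3.0, 1.0, 1.0, 0.0, 0.0, 0.0 m³/s; ΣQ_DR = 142.0 m³/s.
V = ΣQ_DR · Δt = 142.0 × 7200 s = 1.022 × 10^6 m³.
Over A = 24.7 km², depth = V / A = 41.4 mm.

d ≈ 41.4 mm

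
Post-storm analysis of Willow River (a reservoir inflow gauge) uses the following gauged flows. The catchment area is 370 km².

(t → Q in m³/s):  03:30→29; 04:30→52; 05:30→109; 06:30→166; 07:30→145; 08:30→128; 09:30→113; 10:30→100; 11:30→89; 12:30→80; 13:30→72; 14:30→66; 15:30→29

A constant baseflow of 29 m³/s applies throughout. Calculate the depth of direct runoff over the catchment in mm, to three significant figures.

d ≈ 7.79 mm

Direct runoff: 0.0, 23.0, 80.0, 137.0, 116.0, 99.0, 84.0, 71.0, 60.0, 51.0, 43.0, 37.0, 0.0 m³/s; ΣQ_DR = 801.0 m³/s.
V = ΣQ_DR · Δt = 801.0 × 3600 s = 2.884 × 10^6 m³.
Over A = 370 km², depth = V / A = 7.79 mm.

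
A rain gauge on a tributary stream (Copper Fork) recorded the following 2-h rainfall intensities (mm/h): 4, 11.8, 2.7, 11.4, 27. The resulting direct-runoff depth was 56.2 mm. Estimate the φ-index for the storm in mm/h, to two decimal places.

Only the 3 blocks with intensity above φ contribute runoff: 11.8, 11.4, 27 mm/h.
Σ(I−φ)·Δt = d  ⇒  (11.8+11.4+27 − 3φ)·2 = 56.2
φ = (50.20 − 56.2/2) / 3 = 7.37 mm/h.

φ ≈ 7.37 mm/h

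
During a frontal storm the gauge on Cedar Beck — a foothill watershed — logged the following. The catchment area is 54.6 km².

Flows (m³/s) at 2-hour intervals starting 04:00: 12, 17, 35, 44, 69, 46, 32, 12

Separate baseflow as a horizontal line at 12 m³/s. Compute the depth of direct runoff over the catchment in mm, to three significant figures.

d ≈ 22.5 mm

Direct runoff: 0.0, 5.0, 23.0, 32.0, 57.0, 34.0, 20.0, 0.0 m³/s; ΣQ_DR = 171.0 m³/s.
V = ΣQ_DR · Δt = 171.0 × 7200 s = 1.231 × 10^6 m³.
Over A = 54.6 km², depth = V / A = 22.5 mm.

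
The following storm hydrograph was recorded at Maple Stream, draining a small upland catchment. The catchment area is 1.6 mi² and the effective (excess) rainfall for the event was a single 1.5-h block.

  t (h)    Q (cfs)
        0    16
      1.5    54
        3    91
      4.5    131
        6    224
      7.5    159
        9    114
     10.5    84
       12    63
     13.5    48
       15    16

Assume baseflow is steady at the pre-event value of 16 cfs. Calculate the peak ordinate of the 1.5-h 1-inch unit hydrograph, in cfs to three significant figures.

U_p ≈ 174 cfs

Direct runoff: 0.0, 38.0, 75.0, 115.0, 208.0, 143.0, 98.0, 68.0, 47.0, 32.0, 0.0 cfs; ΣQ_DR = 824.0 cfs, peak = 208.0 cfs.
Runoff depth d = ΣQ_DR·Δt / A = 824.0 × 5400 / (1.6 mi²) = 1.197 in.
The 1-inch UH is the DRH scaled by (1 in)/d, so U_p = 208.0 × 1/1.197 = 174 cfs.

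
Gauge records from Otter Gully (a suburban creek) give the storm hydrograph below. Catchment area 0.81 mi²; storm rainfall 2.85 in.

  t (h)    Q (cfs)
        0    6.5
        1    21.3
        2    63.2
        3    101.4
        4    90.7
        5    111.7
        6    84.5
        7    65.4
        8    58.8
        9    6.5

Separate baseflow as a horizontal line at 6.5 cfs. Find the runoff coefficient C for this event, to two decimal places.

C ≈ 0.37

ΣQ_DR = 545.0 cfs; V = ΣQ_DR·Δt = 1.962 × 10^6 ft³.
Runoff depth d = V / A = 1.043 in.
C = d / P = 1.043 / 2.85 = 0.37.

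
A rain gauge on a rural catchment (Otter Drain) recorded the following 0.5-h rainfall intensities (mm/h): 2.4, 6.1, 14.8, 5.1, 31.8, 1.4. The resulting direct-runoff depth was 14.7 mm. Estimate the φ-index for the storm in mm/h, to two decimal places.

φ ≈ 8.60 mm/h

Only the 2 blocks with intensity above φ contribute runoff: 14.8, 31.8 mm/h.
Σ(I−φ)·Δt = d  ⇒  (14.8+31.8 − 2φ)·0.5 = 14.7
φ = (46.60 − 14.7/0.5) / 2 = 8.60 mm/h.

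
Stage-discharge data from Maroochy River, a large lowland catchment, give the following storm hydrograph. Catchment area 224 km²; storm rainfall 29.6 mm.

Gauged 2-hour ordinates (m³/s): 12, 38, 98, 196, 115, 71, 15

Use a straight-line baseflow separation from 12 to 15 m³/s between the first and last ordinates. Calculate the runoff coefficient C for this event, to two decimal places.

C ≈ 0.49

ΣQ_DR = 450.5 m³/s; V = ΣQ_DR·Δt = 3.244 × 10^6 m³.
Runoff depth d = V / A = 14.48 mm.
C = d / P = 14.48 / 29.6 = 0.49.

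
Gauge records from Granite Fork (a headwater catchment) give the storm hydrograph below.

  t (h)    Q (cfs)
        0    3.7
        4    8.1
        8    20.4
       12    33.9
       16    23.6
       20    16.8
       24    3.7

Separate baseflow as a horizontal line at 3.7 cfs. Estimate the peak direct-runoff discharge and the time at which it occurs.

Subtracting baseflow gives direct-runoff ordinates: 0.0, 4.4, 16.7, 30.2, 19.9, 13.1, 0.0 cfs.
The maximum is 30.2 cfs, occurring at the reading for t = 12 h.

Q_p = 30.2 cfs at t = 12 h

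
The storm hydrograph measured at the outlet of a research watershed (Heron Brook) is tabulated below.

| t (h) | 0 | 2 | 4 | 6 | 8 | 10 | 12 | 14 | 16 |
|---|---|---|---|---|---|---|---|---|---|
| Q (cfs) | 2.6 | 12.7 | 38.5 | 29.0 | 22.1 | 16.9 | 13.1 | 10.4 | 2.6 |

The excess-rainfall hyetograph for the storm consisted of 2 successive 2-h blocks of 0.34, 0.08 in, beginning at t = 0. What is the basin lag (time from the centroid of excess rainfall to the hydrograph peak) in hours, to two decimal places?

Centroid of excess rainfall: t_c = Σ P_i·t̄_i / ΣP_i = 1.3810 h (block centres at 1, 3 h).
Hydrograph peak occurs at t = 4 h, so basin lag t_L = 4 − 1.3810 = 2.62 h.

t_L ≈ 2.62 h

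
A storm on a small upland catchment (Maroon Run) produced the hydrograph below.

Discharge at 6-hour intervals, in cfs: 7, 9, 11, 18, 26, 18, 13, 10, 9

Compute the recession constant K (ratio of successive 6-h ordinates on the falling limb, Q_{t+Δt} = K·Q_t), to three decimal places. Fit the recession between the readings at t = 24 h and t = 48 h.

Using the recession-limb readings at t = 24 h and t = 48 h: Q falls from 26 to 9 cfs over 4 intervals.
K = (Q₂/Q₁)^(1/4) = (9/26)^(1/4) = 0.767.

K ≈ 0.767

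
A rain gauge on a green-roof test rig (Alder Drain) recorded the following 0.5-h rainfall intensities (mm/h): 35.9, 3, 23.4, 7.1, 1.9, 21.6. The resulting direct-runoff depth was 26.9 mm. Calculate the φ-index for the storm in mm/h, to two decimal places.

Only the 3 blocks with intensity above φ contribute runoff: 35.9, 23.4, 21.6 mm/h.
Σ(I−φ)·Δt = d  ⇒  (35.9+23.4+21.6 − 3φ)·0.5 = 26.9
φ = (80.90 − 26.9/0.5) / 3 = 9.03 mm/h.

φ ≈ 9.03 mm/h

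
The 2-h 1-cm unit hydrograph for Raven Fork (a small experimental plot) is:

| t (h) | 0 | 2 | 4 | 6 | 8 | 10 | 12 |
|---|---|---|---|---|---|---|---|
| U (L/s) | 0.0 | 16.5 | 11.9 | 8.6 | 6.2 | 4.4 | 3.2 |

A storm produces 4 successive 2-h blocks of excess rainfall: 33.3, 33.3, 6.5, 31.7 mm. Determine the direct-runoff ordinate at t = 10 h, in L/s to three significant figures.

Q ≈ 78.6 L/s

By discrete convolution, Q_j = Σ (P_i / 10 mm) · U_{j−i}.
At t = 10 h (j=5): Q = (33.3/10)·4.4 + (33.3/10)·6.2 + (6.5/10)·8.6 + (31.7/10)·11.9 = 78.6 L/s.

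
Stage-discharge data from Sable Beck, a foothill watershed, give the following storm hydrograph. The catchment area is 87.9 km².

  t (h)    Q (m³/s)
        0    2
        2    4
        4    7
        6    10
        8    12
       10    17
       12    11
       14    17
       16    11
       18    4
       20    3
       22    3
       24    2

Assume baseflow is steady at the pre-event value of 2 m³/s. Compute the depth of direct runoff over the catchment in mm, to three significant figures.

Direct runoff: 0.0, 2.0, 5.0, 8.0, 10.0, 15.0, 9.0, 15.0, 9.0, 2.0, 1.0, 1.0, 0.0 m³/s; ΣQ_DR = 77.00 m³/s.
V = ΣQ_DR · Δt = 77.00 × 7200 s = 5.544 × 10^5 m³.
Over A = 87.9 km², depth = V / A = 6.31 mm.

d ≈ 6.31 mm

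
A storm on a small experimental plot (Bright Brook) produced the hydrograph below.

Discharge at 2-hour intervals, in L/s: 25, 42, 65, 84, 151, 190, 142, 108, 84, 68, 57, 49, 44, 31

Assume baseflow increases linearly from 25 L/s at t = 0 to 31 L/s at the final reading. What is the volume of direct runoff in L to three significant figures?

Direct-runoff ordinates (Q − Q_b): 0.00, 16.54, 39.08, 57.62, 124.15, 162.69, 114.23, 79.77, 55.31, 38.85, 27.38, 18.92, 13.46, 0.00 L/s.
ΣQ_DR = 748.0 L/s.
With Δt = 2 h = 7200 s, V = ΣQ_DR · Δt = 748.0 × 7200 = 5.39 × 10^6 L.

V ≈ 5.39 × 10^6 L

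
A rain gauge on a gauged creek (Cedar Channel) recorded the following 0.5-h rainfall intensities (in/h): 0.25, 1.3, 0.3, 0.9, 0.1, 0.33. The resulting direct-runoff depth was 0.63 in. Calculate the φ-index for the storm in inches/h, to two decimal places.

Only the 2 blocks with intensity above φ contribute runoff: 1.3, 0.9 in/h.
Σ(I−φ)·Δt = d  ⇒  (1.3+0.9 − 2φ)·0.5 = 0.63
φ = (2.200 − 0.63/0.5) / 2 = 0.47 in/h.

φ ≈ 0.47 in/h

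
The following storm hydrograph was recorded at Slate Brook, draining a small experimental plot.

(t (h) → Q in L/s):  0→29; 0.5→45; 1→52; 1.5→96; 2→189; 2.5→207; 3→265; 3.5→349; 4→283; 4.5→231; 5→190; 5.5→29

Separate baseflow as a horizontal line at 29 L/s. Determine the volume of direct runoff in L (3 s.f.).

Direct-runoff ordinates (Q − Q_b): 0.0, 16.0, 23.0, 67.0, 160.0, 178.0, 236.0, 320.0, 254.0, 202.0, 161.0, 0.0 L/s.
ΣQ_DR = 1617 L/s.
With Δt = 0.5 h = 1800 s, V = ΣQ_DR · Δt = 1617 × 1800 = 2.91 × 10^6 L.

V ≈ 2.91 × 10^6 L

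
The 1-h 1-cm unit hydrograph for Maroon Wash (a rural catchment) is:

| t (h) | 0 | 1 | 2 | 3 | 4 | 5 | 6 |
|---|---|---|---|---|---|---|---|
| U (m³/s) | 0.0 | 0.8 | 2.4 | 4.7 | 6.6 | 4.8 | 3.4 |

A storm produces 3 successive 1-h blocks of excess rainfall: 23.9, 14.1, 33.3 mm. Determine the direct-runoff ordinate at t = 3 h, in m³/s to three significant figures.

Q ≈ 17.3 m³/s

By discrete convolution, Q_j = Σ (P_i / 10 mm) · U_{j−i}.
At t = 3 h (j=3): Q = (23.9/10)·4.7 + (14.1/10)·2.4 + (33.3/10)·0.8 = 17.3 m³/s.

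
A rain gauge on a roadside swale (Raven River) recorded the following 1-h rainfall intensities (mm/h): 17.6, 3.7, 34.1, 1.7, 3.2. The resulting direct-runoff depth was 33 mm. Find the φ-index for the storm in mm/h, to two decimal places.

Only the 2 blocks with intensity above φ contribute runoff: 17.6, 34.1 mm/h.
Σ(I−φ)·Δt = d  ⇒  (17.6+34.1 − 2φ)·1 = 33
φ = (51.70 − 33/1) / 2 = 9.35 mm/h.

φ ≈ 9.35 mm/h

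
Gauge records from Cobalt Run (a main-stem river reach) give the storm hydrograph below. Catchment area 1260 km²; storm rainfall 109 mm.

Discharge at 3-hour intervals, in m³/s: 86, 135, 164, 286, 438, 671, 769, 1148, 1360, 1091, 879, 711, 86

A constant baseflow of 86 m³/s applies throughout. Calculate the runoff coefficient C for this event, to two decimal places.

ΣQ_DR = 6706 m³/s; V = ΣQ_DR·Δt = 7.242 × 10^7 m³.
Runoff depth d = V / A = 57.48 mm.
C = d / P = 57.48 / 109 = 0.53.

C ≈ 0.53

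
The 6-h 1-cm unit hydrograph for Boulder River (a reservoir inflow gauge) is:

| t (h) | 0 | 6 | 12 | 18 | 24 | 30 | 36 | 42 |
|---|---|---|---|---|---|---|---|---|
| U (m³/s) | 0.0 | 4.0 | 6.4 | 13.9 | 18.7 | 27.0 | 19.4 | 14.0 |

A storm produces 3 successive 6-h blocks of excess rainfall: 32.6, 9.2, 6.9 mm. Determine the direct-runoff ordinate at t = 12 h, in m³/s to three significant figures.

By discrete convolution, Q_j = Σ (P_i / 10 mm) · U_{j−i}.
At t = 12 h (j=2): Q = (32.6/10)·6.4 + (9.2/10)·4.0 + (6.9/10)·0.0 = 24.5 m³/s.

Q ≈ 24.5 m³/s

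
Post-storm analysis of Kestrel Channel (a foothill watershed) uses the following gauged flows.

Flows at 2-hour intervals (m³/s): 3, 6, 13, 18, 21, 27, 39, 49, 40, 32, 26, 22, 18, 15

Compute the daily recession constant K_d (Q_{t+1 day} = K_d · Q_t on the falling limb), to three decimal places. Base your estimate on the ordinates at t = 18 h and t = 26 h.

K_d ≈ 0.103

Between t = 18 h and t = 26 h the flow falls from 32 to 15 m³/s over 4×2 h = 8 h.
Per-interval ratio K = (15/32)^(1/4) = 0.8274; K_d = K^(24/2) = 0.103.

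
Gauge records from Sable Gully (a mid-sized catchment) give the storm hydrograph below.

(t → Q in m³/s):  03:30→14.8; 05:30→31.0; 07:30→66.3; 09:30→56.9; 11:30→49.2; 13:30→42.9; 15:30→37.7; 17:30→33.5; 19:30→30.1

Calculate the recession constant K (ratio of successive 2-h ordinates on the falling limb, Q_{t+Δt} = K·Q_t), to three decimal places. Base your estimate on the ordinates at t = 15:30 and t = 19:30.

Using the recession-limb readings at t = 15:30 and t = 19:30: Q falls from 37.7 to 30.1 m³/s over 2 intervals.
K = (Q₂/Q₁)^(1/2) = (30.1/37.7)^(1/2) = 0.894.

K ≈ 0.894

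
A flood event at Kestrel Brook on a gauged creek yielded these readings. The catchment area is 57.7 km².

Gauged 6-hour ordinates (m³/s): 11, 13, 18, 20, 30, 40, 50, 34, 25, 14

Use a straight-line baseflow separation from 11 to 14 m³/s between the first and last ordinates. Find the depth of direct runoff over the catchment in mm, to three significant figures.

Direct runoff: 0.00, 1.67, 6.33, 8.00, 17.67, 27.33, 37.00, 20.67, 11.33, 0.00 m³/s; ΣQ_DR = 130.0 m³/s.
V = ΣQ_DR · Δt = 130.0 × 21600 s = 2.808 × 10^6 m³.
Over A = 57.7 km², depth = V / A = 48.7 mm.

d ≈ 48.7 mm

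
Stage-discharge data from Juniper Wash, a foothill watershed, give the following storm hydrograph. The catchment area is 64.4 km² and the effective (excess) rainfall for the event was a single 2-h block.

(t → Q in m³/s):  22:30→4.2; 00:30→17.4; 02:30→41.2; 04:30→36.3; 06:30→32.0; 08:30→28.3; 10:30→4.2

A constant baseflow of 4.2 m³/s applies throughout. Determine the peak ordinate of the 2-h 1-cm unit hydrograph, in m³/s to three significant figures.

U_p ≈ 24.7 m³/s

Direct runoff: 0.0, 13.2, 37.0, 32.1, 27.8, 24.1, 0.0 m³/s; ΣQ_DR = 134.2 m³/s, peak = 37.0 m³/s.
Runoff depth d = ΣQ_DR·Δt / A = 134.2 × 7200 / (64.4 km²) = 15.00 mm.
The 1-cm UH is the DRH scaled by (10 mm)/d, so U_p = 37.0 × 10/15.00 = 24.7 m³/s.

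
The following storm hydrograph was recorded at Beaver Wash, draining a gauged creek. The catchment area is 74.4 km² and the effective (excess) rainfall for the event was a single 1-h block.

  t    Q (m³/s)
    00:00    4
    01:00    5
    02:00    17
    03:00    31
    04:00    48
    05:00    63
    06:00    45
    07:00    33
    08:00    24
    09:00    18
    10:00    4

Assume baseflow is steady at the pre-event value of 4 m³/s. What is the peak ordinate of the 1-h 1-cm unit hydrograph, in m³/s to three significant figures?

Direct runoff: 0.0, 1.0, 13.0, 27.0, 44.0, 59.0, 41.0, 29.0, 20.0, 14.0, 0.0 m³/s; ΣQ_DR = 248.0 m³/s, peak = 59.0 m³/s.
Runoff depth d = ΣQ_DR·Δt / A = 248.0 × 3600 / (74.4 km²) = 12.00 mm.
The 1-cm UH is the DRH scaled by (10 mm)/d, so U_p = 59.0 × 10/12.00 = 49.2 m³/s.

U_p ≈ 49.2 m³/s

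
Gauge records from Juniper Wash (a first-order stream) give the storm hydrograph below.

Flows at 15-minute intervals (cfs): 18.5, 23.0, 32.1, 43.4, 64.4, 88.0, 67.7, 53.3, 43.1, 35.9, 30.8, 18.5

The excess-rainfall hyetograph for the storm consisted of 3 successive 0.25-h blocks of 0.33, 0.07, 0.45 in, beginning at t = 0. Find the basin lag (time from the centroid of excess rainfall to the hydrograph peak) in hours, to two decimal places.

t_L ≈ 0.84 h

Centroid of excess rainfall: t_c = Σ P_i·t̄_i / ΣP_i = 0.4103 h (block centres at 0.125, 0.375, 0.625 h).
Hydrograph peak occurs at t = 1.25 h, so basin lag t_L = 1.25 − 0.4103 = 0.84 h.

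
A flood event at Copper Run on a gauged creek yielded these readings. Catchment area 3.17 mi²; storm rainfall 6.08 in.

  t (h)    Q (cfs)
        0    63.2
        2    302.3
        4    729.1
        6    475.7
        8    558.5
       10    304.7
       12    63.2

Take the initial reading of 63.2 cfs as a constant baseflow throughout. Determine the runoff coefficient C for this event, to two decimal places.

ΣQ_DR = 2054 cfs; V = ΣQ_DR·Δt = 1.479 × 10^7 ft³.
Runoff depth d = V / A = 2.008 in.
C = d / P = 2.008 / 6.08 = 0.33.

C ≈ 0.33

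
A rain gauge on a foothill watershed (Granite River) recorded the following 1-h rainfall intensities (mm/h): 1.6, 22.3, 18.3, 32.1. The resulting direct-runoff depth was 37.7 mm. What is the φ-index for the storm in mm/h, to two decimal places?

φ ≈ 11.67 mm/h

Only the 3 blocks with intensity above φ contribute runoff: 22.3, 18.3, 32.1 mm/h.
Σ(I−φ)·Δt = d  ⇒  (22.3+18.3+32.1 − 3φ)·1 = 37.7
φ = (72.70 − 37.7/1) / 3 = 11.67 mm/h.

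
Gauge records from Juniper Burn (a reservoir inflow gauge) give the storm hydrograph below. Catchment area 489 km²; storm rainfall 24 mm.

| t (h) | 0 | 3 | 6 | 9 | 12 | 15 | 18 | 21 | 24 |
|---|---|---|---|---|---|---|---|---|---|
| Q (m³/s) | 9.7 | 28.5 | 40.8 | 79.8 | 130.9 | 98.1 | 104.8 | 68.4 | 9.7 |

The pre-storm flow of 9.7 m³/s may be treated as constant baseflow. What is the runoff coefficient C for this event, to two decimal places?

ΣQ_DR = 483.4 m³/s; V = ΣQ_DR·Δt = 5.221 × 10^6 m³.
Runoff depth d = V / A = 10.68 mm.
C = d / P = 10.68 / 24 = 0.44.

C ≈ 0.44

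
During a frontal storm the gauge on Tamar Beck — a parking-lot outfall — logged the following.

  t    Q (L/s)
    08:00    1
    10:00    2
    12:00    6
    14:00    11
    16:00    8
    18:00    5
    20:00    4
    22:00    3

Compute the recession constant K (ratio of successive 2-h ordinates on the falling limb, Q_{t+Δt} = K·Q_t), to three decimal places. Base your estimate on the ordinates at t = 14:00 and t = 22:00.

K ≈ 0.723

Using the recession-limb readings at t = 14:00 and t = 22:00: Q falls from 11 to 3 L/s over 4 intervals.
K = (Q₂/Q₁)^(1/4) = (3/11)^(1/4) = 0.723.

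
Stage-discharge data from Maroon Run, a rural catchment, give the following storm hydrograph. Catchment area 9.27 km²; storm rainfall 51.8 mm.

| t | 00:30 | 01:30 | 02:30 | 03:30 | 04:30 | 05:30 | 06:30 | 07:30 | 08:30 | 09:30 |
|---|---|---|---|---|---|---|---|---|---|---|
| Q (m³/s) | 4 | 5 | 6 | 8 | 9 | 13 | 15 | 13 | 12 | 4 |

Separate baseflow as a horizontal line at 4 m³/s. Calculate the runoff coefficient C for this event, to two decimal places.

C ≈ 0.37

ΣQ_DR = 49.00 m³/s; V = ΣQ_DR·Δt = 1.764 × 10^5 m³.
Runoff depth d = V / A = 19.03 mm.
C = d / P = 19.03 / 51.8 = 0.37.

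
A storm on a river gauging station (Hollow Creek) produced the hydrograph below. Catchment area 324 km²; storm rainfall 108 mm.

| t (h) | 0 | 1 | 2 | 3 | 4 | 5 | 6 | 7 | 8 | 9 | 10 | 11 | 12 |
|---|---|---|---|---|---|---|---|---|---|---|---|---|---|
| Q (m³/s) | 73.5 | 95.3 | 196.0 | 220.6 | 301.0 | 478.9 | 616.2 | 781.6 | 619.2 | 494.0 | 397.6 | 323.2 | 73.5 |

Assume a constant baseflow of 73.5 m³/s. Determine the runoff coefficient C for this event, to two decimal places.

C ≈ 0.38

ΣQ_DR = 3715 m³/s; V = ΣQ_DR·Δt = 1.337 × 10^7 m³.
Runoff depth d = V / A = 41.28 mm.
C = d / P = 41.28 / 108 = 0.38.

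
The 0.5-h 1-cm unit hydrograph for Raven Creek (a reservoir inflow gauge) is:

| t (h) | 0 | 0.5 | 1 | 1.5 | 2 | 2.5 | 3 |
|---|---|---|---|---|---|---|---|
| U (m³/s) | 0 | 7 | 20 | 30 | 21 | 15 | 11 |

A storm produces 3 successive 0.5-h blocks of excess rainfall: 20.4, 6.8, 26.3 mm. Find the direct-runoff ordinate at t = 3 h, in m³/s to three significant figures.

By discrete convolution, Q_j = Σ (P_i / 10 mm) · U_{j−i}.
At t = 3 h (j=6): Q = (20.4/10)·11 + (6.8/10)·15 + (26.3/10)·21 = 87.9 m³/s.

Q ≈ 87.9 m³/s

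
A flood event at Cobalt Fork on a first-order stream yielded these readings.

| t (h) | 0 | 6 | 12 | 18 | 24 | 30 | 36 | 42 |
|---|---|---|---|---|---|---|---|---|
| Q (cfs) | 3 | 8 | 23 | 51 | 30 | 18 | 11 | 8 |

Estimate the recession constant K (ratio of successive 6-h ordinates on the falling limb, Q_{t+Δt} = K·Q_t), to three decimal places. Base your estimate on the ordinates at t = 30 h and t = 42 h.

Using the recession-limb readings at t = 30 h and t = 42 h: Q falls from 18 to 8 cfs over 2 intervals.
K = (Q₂/Q₁)^(1/2) = (8/18)^(1/2) = 0.667.

K ≈ 0.667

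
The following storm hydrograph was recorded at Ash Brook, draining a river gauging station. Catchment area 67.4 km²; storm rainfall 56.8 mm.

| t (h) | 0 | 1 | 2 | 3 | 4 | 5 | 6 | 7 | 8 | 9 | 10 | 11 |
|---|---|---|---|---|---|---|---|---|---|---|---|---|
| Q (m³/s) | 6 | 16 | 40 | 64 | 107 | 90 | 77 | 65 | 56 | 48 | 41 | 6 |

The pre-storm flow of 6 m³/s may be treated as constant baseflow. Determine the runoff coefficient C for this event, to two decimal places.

C ≈ 0.51

ΣQ_DR = 544.0 m³/s; V = ΣQ_DR·Δt = 1.958 × 10^6 m³.
Runoff depth d = V / A = 29.06 mm.
C = d / P = 29.06 / 56.8 = 0.51.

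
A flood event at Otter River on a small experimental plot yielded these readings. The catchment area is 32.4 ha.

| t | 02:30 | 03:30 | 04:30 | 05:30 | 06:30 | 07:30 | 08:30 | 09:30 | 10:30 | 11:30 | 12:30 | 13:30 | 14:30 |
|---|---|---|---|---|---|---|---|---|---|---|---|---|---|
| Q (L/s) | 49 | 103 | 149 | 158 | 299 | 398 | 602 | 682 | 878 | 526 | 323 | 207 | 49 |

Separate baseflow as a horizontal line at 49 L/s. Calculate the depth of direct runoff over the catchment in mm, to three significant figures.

d ≈ 42.1 mm

Direct runoff: 0.0, 54.0, 100.0, 109.0, 250.0, 349.0, 553.0, 633.0, 829.0, 477.0, 274.0, 158.0, 0.0 L/s; ΣQ_DR = 3786 L/s.
V = ΣQ_DR · Δt = 3786 × 3600 s = 1.363 × 10^7 L.
Over A = 32.4 ha, depth = V / A = 42.1 mm.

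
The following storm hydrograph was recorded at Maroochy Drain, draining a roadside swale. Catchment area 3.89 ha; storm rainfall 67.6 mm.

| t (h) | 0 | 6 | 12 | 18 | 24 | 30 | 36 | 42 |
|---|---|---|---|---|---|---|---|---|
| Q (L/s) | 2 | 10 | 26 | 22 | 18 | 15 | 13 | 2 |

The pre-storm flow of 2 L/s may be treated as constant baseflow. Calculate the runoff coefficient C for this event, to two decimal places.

ΣQ_DR = 92.00 L/s; V = ΣQ_DR·Δt = 1.987 × 10^6 L.
Runoff depth d = V / A = 51.08 mm.
C = d / P = 51.08 / 67.6 = 0.76.

C ≈ 0.76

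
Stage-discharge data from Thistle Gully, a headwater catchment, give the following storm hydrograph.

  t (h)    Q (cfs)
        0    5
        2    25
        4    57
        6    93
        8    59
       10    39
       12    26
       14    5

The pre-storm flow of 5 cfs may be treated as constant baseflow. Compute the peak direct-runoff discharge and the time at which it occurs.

Subtracting baseflow gives direct-runoff ordinates: 0.0, 20.0, 52.0, 88.0, 54.0, 34.0, 21.0, 0.0 cfs.
The maximum is 88.0 cfs, occurring at the reading for t = 6 h.

Q_p = 88.0 cfs at t = 6 h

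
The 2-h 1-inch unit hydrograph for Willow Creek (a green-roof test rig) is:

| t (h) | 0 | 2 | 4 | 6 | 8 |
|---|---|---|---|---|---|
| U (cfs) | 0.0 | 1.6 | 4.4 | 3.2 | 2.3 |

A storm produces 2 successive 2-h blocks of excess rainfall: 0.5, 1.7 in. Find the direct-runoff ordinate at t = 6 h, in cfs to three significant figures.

By discrete convolution, Q_j = Σ (P_i / 1 in) · U_{j−i}.
At t = 6 h (j=3): Q = (0.5/1)·3.2 + (1.7/1)·4.4 = 9.08 cfs.

Q ≈ 9.08 cfs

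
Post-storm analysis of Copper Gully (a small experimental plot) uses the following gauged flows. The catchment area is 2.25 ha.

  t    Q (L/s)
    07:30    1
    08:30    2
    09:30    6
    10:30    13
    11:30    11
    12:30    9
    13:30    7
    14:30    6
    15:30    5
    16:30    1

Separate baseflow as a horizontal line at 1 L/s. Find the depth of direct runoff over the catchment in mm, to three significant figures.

Direct runoff: 0.0, 1.0, 5.0, 12.0, 10.0, 8.0, 6.0, 5.0, 4.0, 0.0 L/s; ΣQ_DR = 51.00 L/s.
V = ΣQ_DR · Δt = 51.00 × 3600 s = 1.836 × 10^5 L.
Over A = 2.25 ha, depth = V / A = 8.16 mm.

d ≈ 8.16 mm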